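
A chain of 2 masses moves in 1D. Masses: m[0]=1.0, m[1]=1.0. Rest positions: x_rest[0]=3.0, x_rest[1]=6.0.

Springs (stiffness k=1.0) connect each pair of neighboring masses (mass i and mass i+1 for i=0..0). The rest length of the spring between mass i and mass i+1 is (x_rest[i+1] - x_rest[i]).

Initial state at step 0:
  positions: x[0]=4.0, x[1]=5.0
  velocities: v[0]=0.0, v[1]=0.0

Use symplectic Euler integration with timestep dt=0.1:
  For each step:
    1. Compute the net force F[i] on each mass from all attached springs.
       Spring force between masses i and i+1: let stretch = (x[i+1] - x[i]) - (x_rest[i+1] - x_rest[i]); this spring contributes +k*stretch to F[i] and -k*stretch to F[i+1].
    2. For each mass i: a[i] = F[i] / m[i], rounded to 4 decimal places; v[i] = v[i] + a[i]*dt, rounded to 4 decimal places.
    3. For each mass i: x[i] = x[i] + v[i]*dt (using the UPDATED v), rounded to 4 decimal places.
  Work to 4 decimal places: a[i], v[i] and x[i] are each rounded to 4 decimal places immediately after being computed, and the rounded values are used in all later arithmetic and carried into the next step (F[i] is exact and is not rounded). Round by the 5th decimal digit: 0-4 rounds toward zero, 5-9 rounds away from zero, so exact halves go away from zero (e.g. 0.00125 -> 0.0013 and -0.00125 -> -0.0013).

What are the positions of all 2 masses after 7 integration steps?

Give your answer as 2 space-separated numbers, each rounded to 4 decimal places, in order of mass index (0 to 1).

Step 0: x=[4.0000 5.0000] v=[0.0000 0.0000]
Step 1: x=[3.9800 5.0200] v=[-0.2000 0.2000]
Step 2: x=[3.9404 5.0596] v=[-0.3960 0.3960]
Step 3: x=[3.8820 5.1180] v=[-0.5841 0.5841]
Step 4: x=[3.8060 5.1941] v=[-0.7605 0.7605]
Step 5: x=[3.7138 5.2863] v=[-0.9217 0.9217]
Step 6: x=[3.6074 5.3928] v=[-1.0645 1.0645]
Step 7: x=[3.4888 5.5114] v=[-1.1860 1.1860]

Answer: 3.4888 5.5114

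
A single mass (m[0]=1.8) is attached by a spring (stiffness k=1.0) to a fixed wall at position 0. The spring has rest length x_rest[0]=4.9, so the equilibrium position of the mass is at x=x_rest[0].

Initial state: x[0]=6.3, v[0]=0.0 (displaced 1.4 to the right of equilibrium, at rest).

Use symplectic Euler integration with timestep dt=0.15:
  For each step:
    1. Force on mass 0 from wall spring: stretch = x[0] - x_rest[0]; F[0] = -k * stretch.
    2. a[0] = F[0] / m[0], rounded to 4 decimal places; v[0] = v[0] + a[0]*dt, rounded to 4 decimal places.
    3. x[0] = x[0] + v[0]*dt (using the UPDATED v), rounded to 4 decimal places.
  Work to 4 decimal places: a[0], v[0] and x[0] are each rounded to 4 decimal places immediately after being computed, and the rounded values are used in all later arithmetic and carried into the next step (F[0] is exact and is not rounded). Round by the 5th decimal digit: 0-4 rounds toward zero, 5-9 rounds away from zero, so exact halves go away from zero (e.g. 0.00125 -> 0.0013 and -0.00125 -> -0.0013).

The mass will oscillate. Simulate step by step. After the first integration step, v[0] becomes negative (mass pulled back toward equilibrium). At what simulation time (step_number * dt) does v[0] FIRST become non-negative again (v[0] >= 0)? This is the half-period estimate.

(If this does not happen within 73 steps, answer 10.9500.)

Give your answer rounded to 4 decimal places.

Step 0: x=[6.3000] v=[0.0000]
Step 1: x=[6.2825] v=[-0.1167]
Step 2: x=[6.2477] v=[-0.2319]
Step 3: x=[6.1961] v=[-0.3442]
Step 4: x=[6.1283] v=[-0.4522]
Step 5: x=[6.0451] v=[-0.5546]
Step 6: x=[5.9476] v=[-0.6500]
Step 7: x=[5.8370] v=[-0.7373]
Step 8: x=[5.7147] v=[-0.8154]
Step 9: x=[5.5822] v=[-0.8833]
Step 10: x=[5.4412] v=[-0.9402]
Step 11: x=[5.2934] v=[-0.9853]
Step 12: x=[5.1407] v=[-1.0181]
Step 13: x=[4.9850] v=[-1.0382]
Step 14: x=[4.8282] v=[-1.0453]
Step 15: x=[4.6723] v=[-1.0393]
Step 16: x=[4.5193] v=[-1.0203]
Step 17: x=[4.3710] v=[-0.9886]
Step 18: x=[4.2293] v=[-0.9445]
Step 19: x=[4.0960] v=[-0.8886]
Step 20: x=[3.9728] v=[-0.8216]
Step 21: x=[3.8612] v=[-0.7443]
Step 22: x=[3.7625] v=[-0.6577]
Step 23: x=[3.6781] v=[-0.5629]
Step 24: x=[3.6089] v=[-0.4611]
Step 25: x=[3.5559] v=[-0.3535]
Step 26: x=[3.5197] v=[-0.2415]
Step 27: x=[3.5007] v=[-0.1265]
Step 28: x=[3.4992] v=[-0.0099]
Step 29: x=[3.5152] v=[0.1068]
First v>=0 after going negative at step 29, time=4.3500

Answer: 4.3500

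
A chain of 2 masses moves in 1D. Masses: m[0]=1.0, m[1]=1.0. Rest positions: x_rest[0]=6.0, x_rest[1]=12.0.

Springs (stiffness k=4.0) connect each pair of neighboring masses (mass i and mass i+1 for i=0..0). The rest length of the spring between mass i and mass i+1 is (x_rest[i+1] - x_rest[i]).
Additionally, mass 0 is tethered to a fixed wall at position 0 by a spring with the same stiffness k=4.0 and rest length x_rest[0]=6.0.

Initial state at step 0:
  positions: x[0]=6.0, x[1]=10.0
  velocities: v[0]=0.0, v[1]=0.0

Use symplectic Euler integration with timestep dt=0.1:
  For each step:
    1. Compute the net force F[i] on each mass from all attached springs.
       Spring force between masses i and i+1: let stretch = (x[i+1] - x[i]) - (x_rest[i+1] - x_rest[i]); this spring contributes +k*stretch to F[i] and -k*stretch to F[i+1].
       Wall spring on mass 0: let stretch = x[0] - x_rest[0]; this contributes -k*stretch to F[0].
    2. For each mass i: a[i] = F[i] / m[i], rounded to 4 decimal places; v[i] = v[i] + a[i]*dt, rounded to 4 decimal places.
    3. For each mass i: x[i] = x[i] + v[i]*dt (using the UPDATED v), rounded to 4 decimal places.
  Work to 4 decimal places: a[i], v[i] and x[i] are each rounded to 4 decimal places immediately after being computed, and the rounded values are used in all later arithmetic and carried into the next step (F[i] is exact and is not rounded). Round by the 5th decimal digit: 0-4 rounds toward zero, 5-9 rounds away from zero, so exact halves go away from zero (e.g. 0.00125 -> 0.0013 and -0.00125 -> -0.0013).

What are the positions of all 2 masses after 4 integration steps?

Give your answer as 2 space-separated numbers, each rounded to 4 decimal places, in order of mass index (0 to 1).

Answer: 5.3370 10.7084

Derivation:
Step 0: x=[6.0000 10.0000] v=[0.0000 0.0000]
Step 1: x=[5.9200 10.0800] v=[-0.8000 0.8000]
Step 2: x=[5.7696 10.2336] v=[-1.5040 1.5360]
Step 3: x=[5.5670 10.4486] v=[-2.0262 2.1504]
Step 4: x=[5.3370 10.7084] v=[-2.3004 2.5978]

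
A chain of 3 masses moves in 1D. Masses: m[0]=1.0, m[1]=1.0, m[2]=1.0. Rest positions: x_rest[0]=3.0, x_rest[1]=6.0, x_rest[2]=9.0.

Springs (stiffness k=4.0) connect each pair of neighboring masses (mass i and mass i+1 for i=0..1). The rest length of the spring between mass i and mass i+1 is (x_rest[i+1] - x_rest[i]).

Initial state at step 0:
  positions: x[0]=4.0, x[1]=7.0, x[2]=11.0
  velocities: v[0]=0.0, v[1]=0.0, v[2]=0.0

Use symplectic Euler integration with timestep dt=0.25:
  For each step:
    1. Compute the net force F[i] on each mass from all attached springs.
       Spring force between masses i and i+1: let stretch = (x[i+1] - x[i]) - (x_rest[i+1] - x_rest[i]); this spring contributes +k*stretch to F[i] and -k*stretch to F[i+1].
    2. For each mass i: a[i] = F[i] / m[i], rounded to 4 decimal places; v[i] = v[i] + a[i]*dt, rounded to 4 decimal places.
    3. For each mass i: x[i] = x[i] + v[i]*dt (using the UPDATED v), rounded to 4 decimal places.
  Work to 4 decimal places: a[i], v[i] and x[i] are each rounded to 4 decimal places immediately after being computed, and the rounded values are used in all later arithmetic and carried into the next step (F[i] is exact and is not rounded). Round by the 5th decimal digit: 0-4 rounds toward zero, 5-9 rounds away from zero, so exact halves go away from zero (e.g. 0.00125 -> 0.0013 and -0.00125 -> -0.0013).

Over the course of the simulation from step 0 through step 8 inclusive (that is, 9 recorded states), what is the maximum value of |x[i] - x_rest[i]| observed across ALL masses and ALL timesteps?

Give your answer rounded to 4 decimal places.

Step 0: x=[4.0000 7.0000 11.0000] v=[0.0000 0.0000 0.0000]
Step 1: x=[4.0000 7.2500 10.7500] v=[0.0000 1.0000 -1.0000]
Step 2: x=[4.0625 7.5625 10.3750] v=[0.2500 1.2500 -1.5000]
Step 3: x=[4.2500 7.7031 10.0469] v=[0.7500 0.5625 -1.3125]
Step 4: x=[4.5508 7.5664 9.8828] v=[1.2031 -0.5468 -0.6563]
Step 5: x=[4.8555 7.2549 9.8896] v=[1.2187 -1.2460 0.0273]
Step 6: x=[5.0100 7.0022 9.9878] v=[0.6181 -1.0107 0.3926]
Step 7: x=[4.9126 6.9979 10.0896] v=[-0.3897 -0.0173 0.4070]
Step 8: x=[4.5865 7.2452 10.1684] v=[-1.3044 0.9891 0.3153]
Max displacement = 2.0100

Answer: 2.0100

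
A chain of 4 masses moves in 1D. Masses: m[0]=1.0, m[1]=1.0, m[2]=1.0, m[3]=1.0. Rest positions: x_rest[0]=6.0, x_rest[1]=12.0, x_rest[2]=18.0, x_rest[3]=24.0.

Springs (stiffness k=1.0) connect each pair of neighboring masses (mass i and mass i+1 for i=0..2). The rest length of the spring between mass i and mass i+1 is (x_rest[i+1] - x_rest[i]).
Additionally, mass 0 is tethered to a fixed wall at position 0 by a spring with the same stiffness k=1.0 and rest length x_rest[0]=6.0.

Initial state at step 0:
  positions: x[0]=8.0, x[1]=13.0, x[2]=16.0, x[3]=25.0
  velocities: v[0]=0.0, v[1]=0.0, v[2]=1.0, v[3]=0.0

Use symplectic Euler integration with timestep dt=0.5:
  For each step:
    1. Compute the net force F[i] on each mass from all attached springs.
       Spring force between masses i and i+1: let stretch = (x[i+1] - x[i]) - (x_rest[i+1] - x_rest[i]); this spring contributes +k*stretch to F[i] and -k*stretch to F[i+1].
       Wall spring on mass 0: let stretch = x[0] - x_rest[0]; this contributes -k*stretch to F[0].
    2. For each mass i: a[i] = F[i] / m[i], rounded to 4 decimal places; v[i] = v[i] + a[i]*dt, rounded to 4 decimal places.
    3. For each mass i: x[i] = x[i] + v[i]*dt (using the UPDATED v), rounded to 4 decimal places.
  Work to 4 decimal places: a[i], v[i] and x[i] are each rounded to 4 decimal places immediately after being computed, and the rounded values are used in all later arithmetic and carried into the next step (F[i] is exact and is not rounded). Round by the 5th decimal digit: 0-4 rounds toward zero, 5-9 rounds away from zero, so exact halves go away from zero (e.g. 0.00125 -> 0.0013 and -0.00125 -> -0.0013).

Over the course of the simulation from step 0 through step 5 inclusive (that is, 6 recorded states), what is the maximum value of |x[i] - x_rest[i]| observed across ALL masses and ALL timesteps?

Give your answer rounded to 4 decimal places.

Answer: 3.1563

Derivation:
Step 0: x=[8.0000 13.0000 16.0000 25.0000] v=[0.0000 0.0000 1.0000 0.0000]
Step 1: x=[7.2500 12.5000 18.0000 24.2500] v=[-1.5000 -1.0000 4.0000 -1.5000]
Step 2: x=[6.0000 12.0625 20.1875 23.4375] v=[-2.5000 -0.8750 4.3750 -1.6250]
Step 3: x=[4.7656 12.1407 21.1563 23.3125] v=[-2.4688 0.1563 1.9375 -0.2500]
Step 4: x=[4.1836 12.6290 20.4102 24.1485] v=[-1.1641 0.9766 -1.4922 1.6719]
Step 5: x=[4.6670 12.9513 18.6534 25.5499] v=[0.9668 0.6445 -3.5137 2.8028]
Max displacement = 3.1563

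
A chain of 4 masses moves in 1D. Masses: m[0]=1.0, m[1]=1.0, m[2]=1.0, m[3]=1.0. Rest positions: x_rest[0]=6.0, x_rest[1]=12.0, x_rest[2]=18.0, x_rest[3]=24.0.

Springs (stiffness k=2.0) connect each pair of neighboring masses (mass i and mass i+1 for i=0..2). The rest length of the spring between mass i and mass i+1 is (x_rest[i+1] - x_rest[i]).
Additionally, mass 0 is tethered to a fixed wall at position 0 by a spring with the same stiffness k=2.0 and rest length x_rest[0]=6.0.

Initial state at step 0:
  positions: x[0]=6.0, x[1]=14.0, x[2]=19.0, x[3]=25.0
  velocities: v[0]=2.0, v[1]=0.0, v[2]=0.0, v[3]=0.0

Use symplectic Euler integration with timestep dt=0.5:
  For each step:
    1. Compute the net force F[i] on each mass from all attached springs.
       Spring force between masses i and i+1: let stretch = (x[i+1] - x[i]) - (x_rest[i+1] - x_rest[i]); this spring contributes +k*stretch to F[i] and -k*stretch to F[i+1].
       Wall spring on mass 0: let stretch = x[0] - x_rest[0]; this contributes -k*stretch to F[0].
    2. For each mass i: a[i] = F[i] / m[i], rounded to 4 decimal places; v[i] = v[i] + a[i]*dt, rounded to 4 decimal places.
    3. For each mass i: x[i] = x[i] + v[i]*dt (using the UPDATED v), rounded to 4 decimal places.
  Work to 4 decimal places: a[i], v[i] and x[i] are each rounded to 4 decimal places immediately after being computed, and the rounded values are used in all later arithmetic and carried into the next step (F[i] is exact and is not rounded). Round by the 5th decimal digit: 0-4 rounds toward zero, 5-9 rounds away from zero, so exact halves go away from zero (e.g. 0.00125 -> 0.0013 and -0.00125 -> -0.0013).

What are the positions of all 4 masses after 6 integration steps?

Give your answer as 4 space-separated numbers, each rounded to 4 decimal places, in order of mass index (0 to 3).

Step 0: x=[6.0000 14.0000 19.0000 25.0000] v=[2.0000 0.0000 0.0000 0.0000]
Step 1: x=[8.0000 12.5000 19.5000 25.0000] v=[4.0000 -3.0000 1.0000 0.0000]
Step 2: x=[8.2500 12.2500 19.2500 25.2500] v=[0.5000 -0.5000 -0.5000 0.5000]
Step 3: x=[6.3750 13.5000 18.5000 25.5000] v=[-3.7500 2.5000 -1.5000 0.5000]
Step 4: x=[4.8750 13.6875 18.7500 25.2500] v=[-3.0000 0.3750 0.5000 -0.5000]
Step 5: x=[5.3438 12.0000 19.7188 24.7500] v=[0.9375 -3.3750 1.9375 -1.0000]
Step 6: x=[6.4688 10.8438 19.3438 24.7344] v=[2.2499 -2.3124 -0.7501 -0.0312]

Answer: 6.4688 10.8438 19.3438 24.7344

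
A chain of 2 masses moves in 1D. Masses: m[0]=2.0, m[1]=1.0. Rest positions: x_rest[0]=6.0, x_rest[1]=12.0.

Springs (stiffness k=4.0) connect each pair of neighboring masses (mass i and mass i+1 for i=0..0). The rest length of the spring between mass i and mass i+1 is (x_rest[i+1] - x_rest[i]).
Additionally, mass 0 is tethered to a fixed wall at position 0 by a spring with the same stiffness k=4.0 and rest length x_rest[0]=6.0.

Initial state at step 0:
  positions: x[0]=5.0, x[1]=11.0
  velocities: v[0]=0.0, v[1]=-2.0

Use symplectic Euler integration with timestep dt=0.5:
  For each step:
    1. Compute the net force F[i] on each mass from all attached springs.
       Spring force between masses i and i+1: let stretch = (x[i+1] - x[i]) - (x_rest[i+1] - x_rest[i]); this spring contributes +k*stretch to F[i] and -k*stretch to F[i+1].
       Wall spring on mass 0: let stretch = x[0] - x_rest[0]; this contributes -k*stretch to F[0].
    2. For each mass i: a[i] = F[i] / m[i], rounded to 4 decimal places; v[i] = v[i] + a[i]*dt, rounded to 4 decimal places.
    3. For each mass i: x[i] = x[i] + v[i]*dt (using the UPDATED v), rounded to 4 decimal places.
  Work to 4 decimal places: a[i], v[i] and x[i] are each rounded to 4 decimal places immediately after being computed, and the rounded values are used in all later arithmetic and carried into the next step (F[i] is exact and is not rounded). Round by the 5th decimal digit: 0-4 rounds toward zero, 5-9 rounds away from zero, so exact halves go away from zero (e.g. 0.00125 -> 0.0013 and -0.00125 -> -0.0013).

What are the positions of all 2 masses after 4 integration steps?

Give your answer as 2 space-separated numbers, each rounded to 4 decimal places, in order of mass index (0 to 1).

Answer: 5.7500 12.7500

Derivation:
Step 0: x=[5.0000 11.0000] v=[0.0000 -2.0000]
Step 1: x=[5.5000 10.0000] v=[1.0000 -2.0000]
Step 2: x=[5.5000 10.5000] v=[0.0000 1.0000]
Step 3: x=[5.2500 12.0000] v=[-0.5000 3.0000]
Step 4: x=[5.7500 12.7500] v=[1.0000 1.5000]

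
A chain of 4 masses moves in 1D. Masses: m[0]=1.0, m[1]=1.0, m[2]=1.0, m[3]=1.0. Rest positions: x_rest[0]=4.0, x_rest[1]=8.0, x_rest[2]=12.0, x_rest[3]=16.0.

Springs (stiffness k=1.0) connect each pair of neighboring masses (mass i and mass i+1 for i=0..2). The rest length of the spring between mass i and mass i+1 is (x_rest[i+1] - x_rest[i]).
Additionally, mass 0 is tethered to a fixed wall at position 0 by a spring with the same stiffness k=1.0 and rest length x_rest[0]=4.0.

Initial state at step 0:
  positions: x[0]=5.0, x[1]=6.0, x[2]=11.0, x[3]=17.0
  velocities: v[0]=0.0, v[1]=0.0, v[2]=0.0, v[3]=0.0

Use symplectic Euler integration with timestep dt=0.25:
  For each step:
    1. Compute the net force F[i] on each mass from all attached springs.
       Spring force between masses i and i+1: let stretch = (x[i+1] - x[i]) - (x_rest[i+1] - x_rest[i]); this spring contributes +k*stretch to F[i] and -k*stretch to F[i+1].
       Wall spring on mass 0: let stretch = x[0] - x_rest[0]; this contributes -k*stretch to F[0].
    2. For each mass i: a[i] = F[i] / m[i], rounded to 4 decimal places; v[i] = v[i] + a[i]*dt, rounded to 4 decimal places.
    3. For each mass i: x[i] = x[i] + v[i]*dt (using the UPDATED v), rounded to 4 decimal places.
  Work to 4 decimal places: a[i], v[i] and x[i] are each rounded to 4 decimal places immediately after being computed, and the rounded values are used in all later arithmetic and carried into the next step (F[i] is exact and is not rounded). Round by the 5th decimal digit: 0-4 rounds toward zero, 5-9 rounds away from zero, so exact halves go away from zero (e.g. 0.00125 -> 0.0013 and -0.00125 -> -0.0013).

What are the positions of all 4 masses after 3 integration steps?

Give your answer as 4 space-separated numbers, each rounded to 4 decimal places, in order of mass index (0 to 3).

Step 0: x=[5.0000 6.0000 11.0000 17.0000] v=[0.0000 0.0000 0.0000 0.0000]
Step 1: x=[4.7500 6.2500 11.0625 16.8750] v=[-1.0000 1.0000 0.2500 -0.5000]
Step 2: x=[4.2969 6.7070 11.1875 16.6367] v=[-1.8125 1.8281 0.5000 -0.9531]
Step 3: x=[3.7259 7.2934 11.3731 16.3079] v=[-2.2842 2.3457 0.7422 -1.3154]

Answer: 3.7259 7.2934 11.3731 16.3079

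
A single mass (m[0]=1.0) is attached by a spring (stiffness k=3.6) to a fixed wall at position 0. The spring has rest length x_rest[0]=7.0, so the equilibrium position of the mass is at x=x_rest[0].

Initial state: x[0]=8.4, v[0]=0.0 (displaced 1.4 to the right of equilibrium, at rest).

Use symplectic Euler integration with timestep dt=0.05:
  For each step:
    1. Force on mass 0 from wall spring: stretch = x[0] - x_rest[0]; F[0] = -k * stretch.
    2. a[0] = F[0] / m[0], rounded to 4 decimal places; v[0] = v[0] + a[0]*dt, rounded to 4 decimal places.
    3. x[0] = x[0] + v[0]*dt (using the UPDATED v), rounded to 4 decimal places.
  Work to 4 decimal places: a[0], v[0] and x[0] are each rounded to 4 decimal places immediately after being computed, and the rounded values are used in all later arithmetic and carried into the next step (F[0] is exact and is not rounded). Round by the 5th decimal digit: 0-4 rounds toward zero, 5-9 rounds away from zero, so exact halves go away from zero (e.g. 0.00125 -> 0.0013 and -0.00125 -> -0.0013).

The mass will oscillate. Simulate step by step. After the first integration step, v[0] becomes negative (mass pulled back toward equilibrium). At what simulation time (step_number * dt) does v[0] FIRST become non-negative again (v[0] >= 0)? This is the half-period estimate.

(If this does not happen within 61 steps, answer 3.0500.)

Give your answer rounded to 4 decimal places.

Step 0: x=[8.4000] v=[0.0000]
Step 1: x=[8.3874] v=[-0.2520]
Step 2: x=[8.3623] v=[-0.5017]
Step 3: x=[8.3250] v=[-0.7469]
Step 4: x=[8.2757] v=[-0.9854]
Step 5: x=[8.2150] v=[-1.2150]
Step 6: x=[8.1433] v=[-1.4337]
Step 7: x=[8.0613] v=[-1.6395]
Step 8: x=[7.9698] v=[-1.8305]
Step 9: x=[7.8695] v=[-2.0051]
Step 10: x=[7.7614] v=[-2.1616]
Step 11: x=[7.6465] v=[-2.2987]
Step 12: x=[7.5257] v=[-2.4151]
Step 13: x=[7.4002] v=[-2.5097]
Step 14: x=[7.2711] v=[-2.5817]
Step 15: x=[7.1396] v=[-2.6305]
Step 16: x=[7.0068] v=[-2.6556]
Step 17: x=[6.8740] v=[-2.6568]
Step 18: x=[6.7423] v=[-2.6341]
Step 19: x=[6.6129] v=[-2.5877]
Step 20: x=[6.4870] v=[-2.5180]
Step 21: x=[6.3657] v=[-2.4257]
Step 22: x=[6.2501] v=[-2.3115]
Step 23: x=[6.1413] v=[-2.1765]
Step 24: x=[6.0402] v=[-2.0219]
Step 25: x=[5.9477] v=[-1.8491]
Step 26: x=[5.8647] v=[-1.6597]
Step 27: x=[5.7919] v=[-1.4553]
Step 28: x=[5.7300] v=[-1.2378]
Step 29: x=[5.6795] v=[-1.0092]
Step 30: x=[5.6409] v=[-0.7715]
Step 31: x=[5.6146] v=[-0.5269]
Step 32: x=[5.6007] v=[-0.2775]
Step 33: x=[5.5994] v=[-0.0256]
Step 34: x=[5.6107] v=[0.2265]
First v>=0 after going negative at step 34, time=1.7000

Answer: 1.7000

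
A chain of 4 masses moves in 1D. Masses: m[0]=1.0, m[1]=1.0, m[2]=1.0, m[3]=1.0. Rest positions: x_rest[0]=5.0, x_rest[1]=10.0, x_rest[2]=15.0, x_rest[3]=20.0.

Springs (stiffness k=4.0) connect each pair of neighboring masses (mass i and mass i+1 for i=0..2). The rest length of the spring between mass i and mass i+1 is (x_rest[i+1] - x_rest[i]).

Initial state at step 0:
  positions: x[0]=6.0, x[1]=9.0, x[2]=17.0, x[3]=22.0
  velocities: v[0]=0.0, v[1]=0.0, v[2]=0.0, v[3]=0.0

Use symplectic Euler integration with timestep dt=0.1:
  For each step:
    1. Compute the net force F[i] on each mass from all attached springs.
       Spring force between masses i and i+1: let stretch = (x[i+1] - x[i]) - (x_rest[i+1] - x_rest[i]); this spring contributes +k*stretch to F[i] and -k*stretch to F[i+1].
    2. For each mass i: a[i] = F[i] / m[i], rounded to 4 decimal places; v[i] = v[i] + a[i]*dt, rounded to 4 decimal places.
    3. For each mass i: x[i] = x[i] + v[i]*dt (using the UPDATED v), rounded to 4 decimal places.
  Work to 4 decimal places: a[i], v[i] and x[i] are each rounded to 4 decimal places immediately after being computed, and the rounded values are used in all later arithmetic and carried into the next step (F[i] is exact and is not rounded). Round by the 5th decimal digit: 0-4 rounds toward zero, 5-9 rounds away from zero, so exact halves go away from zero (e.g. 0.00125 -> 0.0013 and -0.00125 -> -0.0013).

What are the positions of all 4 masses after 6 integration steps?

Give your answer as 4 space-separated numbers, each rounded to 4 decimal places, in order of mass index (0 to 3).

Step 0: x=[6.0000 9.0000 17.0000 22.0000] v=[0.0000 0.0000 0.0000 0.0000]
Step 1: x=[5.9200 9.2000 16.8800 22.0000] v=[-0.8000 2.0000 -1.2000 0.0000]
Step 2: x=[5.7712 9.5760 16.6576 21.9952] v=[-1.4880 3.7600 -2.2240 -0.0480]
Step 3: x=[5.5746 10.0831 16.3654 21.9769] v=[-1.9661 5.0707 -2.9216 -0.1830]
Step 4: x=[5.3583 10.6611 16.0464 21.9341] v=[-2.1627 5.7802 -3.1899 -0.4276]
Step 5: x=[5.1541 11.2424 15.7475 21.8558] v=[-2.0416 5.8132 -2.9889 -0.7827]
Step 6: x=[4.9935 11.7604 15.5127 21.7332] v=[-1.6063 5.1799 -2.3476 -1.2260]

Answer: 4.9935 11.7604 15.5127 21.7332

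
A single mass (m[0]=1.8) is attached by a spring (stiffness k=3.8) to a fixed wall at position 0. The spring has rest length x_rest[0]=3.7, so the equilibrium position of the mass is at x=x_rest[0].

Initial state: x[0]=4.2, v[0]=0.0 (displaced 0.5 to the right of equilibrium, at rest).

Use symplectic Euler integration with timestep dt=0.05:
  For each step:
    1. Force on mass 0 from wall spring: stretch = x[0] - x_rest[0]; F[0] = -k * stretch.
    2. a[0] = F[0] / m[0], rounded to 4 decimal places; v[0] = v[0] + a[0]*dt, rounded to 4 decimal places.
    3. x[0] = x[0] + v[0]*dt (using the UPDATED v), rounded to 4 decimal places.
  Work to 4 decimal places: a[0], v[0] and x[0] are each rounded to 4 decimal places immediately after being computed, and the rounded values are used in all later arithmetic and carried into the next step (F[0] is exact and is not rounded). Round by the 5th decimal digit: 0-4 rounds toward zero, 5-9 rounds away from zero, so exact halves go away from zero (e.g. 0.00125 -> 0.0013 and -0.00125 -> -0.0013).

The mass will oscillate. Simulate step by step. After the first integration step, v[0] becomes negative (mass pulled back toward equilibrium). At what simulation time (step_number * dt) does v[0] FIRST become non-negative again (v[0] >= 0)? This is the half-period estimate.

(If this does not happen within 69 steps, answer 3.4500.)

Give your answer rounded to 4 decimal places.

Answer: 2.2000

Derivation:
Step 0: x=[4.2000] v=[0.0000]
Step 1: x=[4.1974] v=[-0.0528]
Step 2: x=[4.1921] v=[-0.1053]
Step 3: x=[4.1842] v=[-0.1572]
Step 4: x=[4.1738] v=[-0.2083]
Step 5: x=[4.1609] v=[-0.2583]
Step 6: x=[4.1456] v=[-0.3070]
Step 7: x=[4.1279] v=[-0.3540]
Step 8: x=[4.1079] v=[-0.3992]
Step 9: x=[4.0858] v=[-0.4423]
Step 10: x=[4.0617] v=[-0.4830]
Step 11: x=[4.0356] v=[-0.5212]
Step 12: x=[4.0078] v=[-0.5566]
Step 13: x=[3.9783] v=[-0.5891]
Step 14: x=[3.9474] v=[-0.6185]
Step 15: x=[3.9152] v=[-0.6446]
Step 16: x=[3.8818] v=[-0.6673]
Step 17: x=[3.8475] v=[-0.6865]
Step 18: x=[3.8124] v=[-0.7021]
Step 19: x=[3.7767] v=[-0.7140]
Step 20: x=[3.7406] v=[-0.7221]
Step 21: x=[3.7043] v=[-0.7264]
Step 22: x=[3.6680] v=[-0.7269]
Step 23: x=[3.6318] v=[-0.7235]
Step 24: x=[3.5960] v=[-0.7163]
Step 25: x=[3.5607] v=[-0.7053]
Step 26: x=[3.5262] v=[-0.6906]
Step 27: x=[3.4926] v=[-0.6723]
Step 28: x=[3.4601] v=[-0.6504]
Step 29: x=[3.4288] v=[-0.6251]
Step 30: x=[3.3990] v=[-0.5965]
Step 31: x=[3.3708] v=[-0.5647]
Step 32: x=[3.3443] v=[-0.5300]
Step 33: x=[3.3197] v=[-0.4925]
Step 34: x=[3.2971] v=[-0.4524]
Step 35: x=[3.2766] v=[-0.4099]
Step 36: x=[3.2583] v=[-0.3652]
Step 37: x=[3.2424] v=[-0.3186]
Step 38: x=[3.2289] v=[-0.2703]
Step 39: x=[3.2179] v=[-0.2206]
Step 40: x=[3.2094] v=[-0.1697]
Step 41: x=[3.2035] v=[-0.1179]
Step 42: x=[3.2002] v=[-0.0655]
Step 43: x=[3.1996] v=[-0.0127]
Step 44: x=[3.2016] v=[0.0401]
First v>=0 after going negative at step 44, time=2.2000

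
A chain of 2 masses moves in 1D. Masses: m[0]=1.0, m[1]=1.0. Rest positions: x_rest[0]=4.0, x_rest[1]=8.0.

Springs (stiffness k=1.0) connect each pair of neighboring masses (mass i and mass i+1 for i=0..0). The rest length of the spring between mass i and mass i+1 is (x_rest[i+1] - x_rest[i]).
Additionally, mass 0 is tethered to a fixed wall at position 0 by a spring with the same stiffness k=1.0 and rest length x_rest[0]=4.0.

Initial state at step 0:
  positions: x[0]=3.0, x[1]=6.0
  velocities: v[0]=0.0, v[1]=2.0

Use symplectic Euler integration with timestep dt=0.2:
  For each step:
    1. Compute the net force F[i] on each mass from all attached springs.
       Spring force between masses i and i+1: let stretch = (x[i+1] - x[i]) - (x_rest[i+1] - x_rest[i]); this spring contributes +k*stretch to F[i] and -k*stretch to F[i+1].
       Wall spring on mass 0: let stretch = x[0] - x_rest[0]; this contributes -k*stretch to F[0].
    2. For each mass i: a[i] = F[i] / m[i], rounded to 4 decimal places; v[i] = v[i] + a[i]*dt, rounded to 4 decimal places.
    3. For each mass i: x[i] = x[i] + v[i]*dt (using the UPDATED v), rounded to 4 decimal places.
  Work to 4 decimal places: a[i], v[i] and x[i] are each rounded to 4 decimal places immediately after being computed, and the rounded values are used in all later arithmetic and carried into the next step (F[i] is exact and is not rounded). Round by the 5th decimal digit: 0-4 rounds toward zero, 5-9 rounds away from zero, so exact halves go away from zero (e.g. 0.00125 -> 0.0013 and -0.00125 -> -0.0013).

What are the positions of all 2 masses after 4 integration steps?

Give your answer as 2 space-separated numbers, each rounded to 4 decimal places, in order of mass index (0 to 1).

Step 0: x=[3.0000 6.0000] v=[0.0000 2.0000]
Step 1: x=[3.0000 6.4400] v=[0.0000 2.2000]
Step 2: x=[3.0176 6.9024] v=[0.0880 2.3120]
Step 3: x=[3.0699 7.3694] v=[0.2614 2.3350]
Step 4: x=[3.1714 7.8244] v=[0.5073 2.2751]

Answer: 3.1714 7.8244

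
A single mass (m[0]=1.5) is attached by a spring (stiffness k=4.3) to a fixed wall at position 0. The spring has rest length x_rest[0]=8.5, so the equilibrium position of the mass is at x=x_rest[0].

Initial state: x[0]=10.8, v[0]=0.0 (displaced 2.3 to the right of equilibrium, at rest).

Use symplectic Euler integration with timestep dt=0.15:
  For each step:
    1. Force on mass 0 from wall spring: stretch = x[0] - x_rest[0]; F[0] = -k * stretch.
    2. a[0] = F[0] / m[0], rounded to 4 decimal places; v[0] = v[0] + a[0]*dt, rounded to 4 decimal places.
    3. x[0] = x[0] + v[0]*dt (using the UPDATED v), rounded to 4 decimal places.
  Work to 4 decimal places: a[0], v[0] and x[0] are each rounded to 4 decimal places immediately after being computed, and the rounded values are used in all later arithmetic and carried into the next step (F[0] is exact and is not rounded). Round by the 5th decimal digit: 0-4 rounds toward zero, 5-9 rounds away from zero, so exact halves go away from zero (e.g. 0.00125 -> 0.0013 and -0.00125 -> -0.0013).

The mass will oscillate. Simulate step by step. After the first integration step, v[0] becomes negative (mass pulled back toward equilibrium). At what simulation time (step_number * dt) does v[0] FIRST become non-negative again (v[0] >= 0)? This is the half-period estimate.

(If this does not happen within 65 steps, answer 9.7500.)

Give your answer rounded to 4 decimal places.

Step 0: x=[10.8000] v=[0.0000]
Step 1: x=[10.6517] v=[-0.9890]
Step 2: x=[10.3646] v=[-1.9142]
Step 3: x=[9.9572] v=[-2.7160]
Step 4: x=[9.4558] v=[-3.3426]
Step 5: x=[8.8928] v=[-3.7536]
Step 6: x=[8.3044] v=[-3.9225]
Step 7: x=[7.7286] v=[-3.8384]
Step 8: x=[7.2026] v=[-3.5067]
Step 9: x=[6.7603] v=[-2.9488]
Step 10: x=[6.4302] v=[-2.2007]
Step 11: x=[6.2336] v=[-1.3107]
Step 12: x=[6.1832] v=[-0.3362]
Step 13: x=[6.2822] v=[0.6600]
First v>=0 after going negative at step 13, time=1.9500

Answer: 1.9500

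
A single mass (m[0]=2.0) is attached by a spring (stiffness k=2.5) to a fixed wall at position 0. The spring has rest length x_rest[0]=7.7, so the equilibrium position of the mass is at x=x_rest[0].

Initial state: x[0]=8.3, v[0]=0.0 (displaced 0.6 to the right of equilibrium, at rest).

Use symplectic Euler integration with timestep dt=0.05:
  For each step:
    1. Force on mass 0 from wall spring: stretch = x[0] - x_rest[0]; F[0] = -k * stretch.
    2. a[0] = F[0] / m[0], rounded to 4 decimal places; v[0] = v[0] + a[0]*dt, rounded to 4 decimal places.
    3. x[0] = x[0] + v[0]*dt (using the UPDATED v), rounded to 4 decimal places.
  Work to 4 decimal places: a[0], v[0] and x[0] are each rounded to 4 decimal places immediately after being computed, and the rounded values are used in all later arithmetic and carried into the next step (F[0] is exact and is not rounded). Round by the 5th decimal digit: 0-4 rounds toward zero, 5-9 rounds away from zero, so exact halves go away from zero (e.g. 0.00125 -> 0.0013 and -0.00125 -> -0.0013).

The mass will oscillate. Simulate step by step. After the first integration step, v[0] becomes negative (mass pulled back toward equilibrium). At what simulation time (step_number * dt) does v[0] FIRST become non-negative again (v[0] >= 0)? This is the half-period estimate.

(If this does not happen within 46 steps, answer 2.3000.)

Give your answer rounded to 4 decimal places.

Step 0: x=[8.3000] v=[0.0000]
Step 1: x=[8.2981] v=[-0.0375]
Step 2: x=[8.2944] v=[-0.0749]
Step 3: x=[8.2888] v=[-0.1121]
Step 4: x=[8.2814] v=[-0.1489]
Step 5: x=[8.2721] v=[-0.1852]
Step 6: x=[8.2611] v=[-0.2210]
Step 7: x=[8.2483] v=[-0.2561]
Step 8: x=[8.2338] v=[-0.2904]
Step 9: x=[8.2176] v=[-0.3238]
Step 10: x=[8.1998] v=[-0.3562]
Step 11: x=[8.1804] v=[-0.3874]
Step 12: x=[8.1595] v=[-0.4174]
Step 13: x=[8.1372] v=[-0.4461]
Step 14: x=[8.1135] v=[-0.4734]
Step 15: x=[8.0885] v=[-0.4992]
Step 16: x=[8.0623] v=[-0.5235]
Step 17: x=[8.0350] v=[-0.5461]
Step 18: x=[8.0067] v=[-0.5670]
Step 19: x=[7.9774] v=[-0.5862]
Step 20: x=[7.9472] v=[-0.6035]
Step 21: x=[7.9163] v=[-0.6190]
Step 22: x=[7.8847] v=[-0.6325]
Step 23: x=[7.8525] v=[-0.6440]
Step 24: x=[7.8198] v=[-0.6535]
Step 25: x=[7.7868] v=[-0.6610]
Step 26: x=[7.7535] v=[-0.6664]
Step 27: x=[7.7200] v=[-0.6697]
Step 28: x=[7.6865] v=[-0.6710]
Step 29: x=[7.6530] v=[-0.6702]
Step 30: x=[7.6196] v=[-0.6673]
Step 31: x=[7.5865] v=[-0.6623]
Step 32: x=[7.5537] v=[-0.6552]
Step 33: x=[7.5214] v=[-0.6461]
Step 34: x=[7.4897] v=[-0.6349]
Step 35: x=[7.4586] v=[-0.6218]
Step 36: x=[7.4283] v=[-0.6067]
Step 37: x=[7.3988] v=[-0.5897]
Step 38: x=[7.3703] v=[-0.5709]
Step 39: x=[7.3428] v=[-0.5503]
Step 40: x=[7.3164] v=[-0.5280]
Step 41: x=[7.2912] v=[-0.5040]
Step 42: x=[7.2673] v=[-0.4785]
Step 43: x=[7.2447] v=[-0.4515]
Step 44: x=[7.2236] v=[-0.4230]
Step 45: x=[7.2039] v=[-0.3932]
Step 46: x=[7.1858] v=[-0.3622]
v[0] did not become non-negative within 46 steps; using fallback time=2.3000

Answer: 2.3000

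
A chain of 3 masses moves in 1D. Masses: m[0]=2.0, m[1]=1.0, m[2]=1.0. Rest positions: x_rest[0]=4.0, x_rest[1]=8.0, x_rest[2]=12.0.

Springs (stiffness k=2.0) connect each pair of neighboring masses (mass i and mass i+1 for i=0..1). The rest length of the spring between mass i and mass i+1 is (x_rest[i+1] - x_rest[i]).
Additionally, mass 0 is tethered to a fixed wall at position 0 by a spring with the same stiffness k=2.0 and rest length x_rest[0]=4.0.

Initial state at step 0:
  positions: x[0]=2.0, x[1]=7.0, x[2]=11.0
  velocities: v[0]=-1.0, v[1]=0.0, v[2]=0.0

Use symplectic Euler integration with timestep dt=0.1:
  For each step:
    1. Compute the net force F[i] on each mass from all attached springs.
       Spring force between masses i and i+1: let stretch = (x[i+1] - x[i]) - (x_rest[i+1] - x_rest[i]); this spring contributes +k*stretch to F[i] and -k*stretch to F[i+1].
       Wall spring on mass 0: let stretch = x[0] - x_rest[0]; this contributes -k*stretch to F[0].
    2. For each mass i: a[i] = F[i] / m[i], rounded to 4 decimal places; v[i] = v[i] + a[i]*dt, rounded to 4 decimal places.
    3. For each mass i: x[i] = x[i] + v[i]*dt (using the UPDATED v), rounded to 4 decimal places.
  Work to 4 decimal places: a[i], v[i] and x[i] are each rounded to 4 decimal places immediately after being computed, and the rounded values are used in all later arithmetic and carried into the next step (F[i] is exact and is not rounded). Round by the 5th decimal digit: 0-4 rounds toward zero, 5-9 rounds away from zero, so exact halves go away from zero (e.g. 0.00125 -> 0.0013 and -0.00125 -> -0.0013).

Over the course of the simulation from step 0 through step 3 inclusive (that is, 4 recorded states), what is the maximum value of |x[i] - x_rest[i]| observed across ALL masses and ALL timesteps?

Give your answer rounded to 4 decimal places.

Answer: 2.1160

Derivation:
Step 0: x=[2.0000 7.0000 11.0000] v=[-1.0000 0.0000 0.0000]
Step 1: x=[1.9300 6.9800 11.0000] v=[-0.7000 -0.2000 0.0000]
Step 2: x=[1.8912 6.9394 10.9996] v=[-0.3880 -0.4060 -0.0040]
Step 3: x=[1.8840 6.8790 10.9980] v=[-0.0723 -0.6036 -0.0160]
Max displacement = 2.1160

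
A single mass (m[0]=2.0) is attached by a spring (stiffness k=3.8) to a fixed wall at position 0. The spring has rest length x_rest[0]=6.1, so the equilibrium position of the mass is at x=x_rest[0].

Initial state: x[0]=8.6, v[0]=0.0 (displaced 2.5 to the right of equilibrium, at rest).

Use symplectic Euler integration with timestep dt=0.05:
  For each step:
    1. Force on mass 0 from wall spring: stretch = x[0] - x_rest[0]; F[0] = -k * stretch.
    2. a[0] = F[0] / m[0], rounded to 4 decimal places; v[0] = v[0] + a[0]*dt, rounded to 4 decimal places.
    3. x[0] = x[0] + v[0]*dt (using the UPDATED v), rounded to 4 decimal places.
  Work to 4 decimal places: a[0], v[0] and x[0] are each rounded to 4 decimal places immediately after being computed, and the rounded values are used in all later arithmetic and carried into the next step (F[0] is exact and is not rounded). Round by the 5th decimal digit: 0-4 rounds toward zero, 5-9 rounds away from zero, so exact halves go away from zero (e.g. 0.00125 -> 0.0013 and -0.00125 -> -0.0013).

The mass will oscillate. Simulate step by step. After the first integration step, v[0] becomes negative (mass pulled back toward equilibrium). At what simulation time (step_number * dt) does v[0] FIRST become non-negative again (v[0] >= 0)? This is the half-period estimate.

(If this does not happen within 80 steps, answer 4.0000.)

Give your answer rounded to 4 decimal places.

Step 0: x=[8.6000] v=[0.0000]
Step 1: x=[8.5881] v=[-0.2375]
Step 2: x=[8.5644] v=[-0.4739]
Step 3: x=[8.5290] v=[-0.7080]
Step 4: x=[8.4821] v=[-0.9388]
Step 5: x=[8.4238] v=[-1.1651]
Step 6: x=[8.3545] v=[-1.3859]
Step 7: x=[8.2745] v=[-1.6001]
Step 8: x=[8.1842] v=[-1.8067]
Step 9: x=[8.0840] v=[-2.0047]
Step 10: x=[7.9743] v=[-2.1932]
Step 11: x=[7.8557] v=[-2.3713]
Step 12: x=[7.7288] v=[-2.5381]
Step 13: x=[7.5942] v=[-2.6928]
Step 14: x=[7.4525] v=[-2.8348]
Step 15: x=[7.3043] v=[-2.9633]
Step 16: x=[7.1504] v=[-3.0777]
Step 17: x=[6.9915] v=[-3.1775]
Step 18: x=[6.8284] v=[-3.2622]
Step 19: x=[6.6618] v=[-3.3314]
Step 20: x=[6.4926] v=[-3.3848]
Step 21: x=[6.3215] v=[-3.4221]
Step 22: x=[6.1493] v=[-3.4431]
Step 23: x=[5.9769] v=[-3.4478]
Step 24: x=[5.8051] v=[-3.4361]
Step 25: x=[5.6347] v=[-3.4081]
Step 26: x=[5.4665] v=[-3.3639]
Step 27: x=[5.3013] v=[-3.3037]
Step 28: x=[5.1399] v=[-3.2278]
Step 29: x=[4.9831] v=[-3.1366]
Step 30: x=[4.8316] v=[-3.0305]
Step 31: x=[4.6861] v=[-2.9100]
Step 32: x=[4.5473] v=[-2.7757]
Step 33: x=[4.4159] v=[-2.6282]
Step 34: x=[4.2925] v=[-2.4682]
Step 35: x=[4.1777] v=[-2.2965]
Step 36: x=[4.0720] v=[-2.1139]
Step 37: x=[3.9759] v=[-1.9212]
Step 38: x=[3.8899] v=[-1.7194]
Step 39: x=[3.8144] v=[-1.5094]
Step 40: x=[3.7498] v=[-1.2923]
Step 41: x=[3.6964] v=[-1.0690]
Step 42: x=[3.6544] v=[-0.8407]
Step 43: x=[3.6240] v=[-0.6084]
Step 44: x=[3.6053] v=[-0.3732]
Step 45: x=[3.5985] v=[-0.1362]
Step 46: x=[3.6036] v=[0.1014]
First v>=0 after going negative at step 46, time=2.3000

Answer: 2.3000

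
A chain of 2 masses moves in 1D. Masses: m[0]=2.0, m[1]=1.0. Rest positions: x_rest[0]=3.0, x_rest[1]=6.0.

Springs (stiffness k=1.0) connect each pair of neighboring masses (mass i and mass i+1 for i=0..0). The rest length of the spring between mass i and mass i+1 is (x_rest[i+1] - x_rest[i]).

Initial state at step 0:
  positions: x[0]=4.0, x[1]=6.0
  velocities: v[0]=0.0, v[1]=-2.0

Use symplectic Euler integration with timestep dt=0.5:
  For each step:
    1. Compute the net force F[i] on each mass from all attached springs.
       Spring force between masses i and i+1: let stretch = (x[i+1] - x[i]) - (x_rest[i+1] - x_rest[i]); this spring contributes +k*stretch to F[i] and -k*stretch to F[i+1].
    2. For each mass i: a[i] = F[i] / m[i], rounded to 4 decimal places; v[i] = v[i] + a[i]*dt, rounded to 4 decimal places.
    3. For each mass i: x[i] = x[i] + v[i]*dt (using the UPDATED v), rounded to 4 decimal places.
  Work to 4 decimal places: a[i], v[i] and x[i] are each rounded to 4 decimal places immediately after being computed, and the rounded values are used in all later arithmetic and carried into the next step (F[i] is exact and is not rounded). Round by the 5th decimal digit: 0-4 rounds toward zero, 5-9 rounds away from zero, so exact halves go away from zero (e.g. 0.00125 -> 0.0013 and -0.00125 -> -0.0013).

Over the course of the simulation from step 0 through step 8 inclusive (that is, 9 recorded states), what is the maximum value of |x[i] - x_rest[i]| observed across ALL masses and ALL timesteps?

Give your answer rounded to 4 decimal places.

Answer: 2.3606

Derivation:
Step 0: x=[4.0000 6.0000] v=[0.0000 -2.0000]
Step 1: x=[3.8750 5.2500] v=[-0.2500 -1.5000]
Step 2: x=[3.5469 4.9063] v=[-0.6563 -0.6875]
Step 3: x=[3.0137 4.9727] v=[-1.0665 0.1328]
Step 4: x=[2.3503 5.2994] v=[-1.3268 0.6533]
Step 5: x=[1.6805 5.6388] v=[-1.3396 0.6788]
Step 6: x=[1.1305 5.7387] v=[-1.1000 0.1997]
Step 7: x=[0.7815 5.4365] v=[-0.6980 -0.6044]
Step 8: x=[0.6394 4.7206] v=[-0.2843 -1.4319]
Max displacement = 2.3606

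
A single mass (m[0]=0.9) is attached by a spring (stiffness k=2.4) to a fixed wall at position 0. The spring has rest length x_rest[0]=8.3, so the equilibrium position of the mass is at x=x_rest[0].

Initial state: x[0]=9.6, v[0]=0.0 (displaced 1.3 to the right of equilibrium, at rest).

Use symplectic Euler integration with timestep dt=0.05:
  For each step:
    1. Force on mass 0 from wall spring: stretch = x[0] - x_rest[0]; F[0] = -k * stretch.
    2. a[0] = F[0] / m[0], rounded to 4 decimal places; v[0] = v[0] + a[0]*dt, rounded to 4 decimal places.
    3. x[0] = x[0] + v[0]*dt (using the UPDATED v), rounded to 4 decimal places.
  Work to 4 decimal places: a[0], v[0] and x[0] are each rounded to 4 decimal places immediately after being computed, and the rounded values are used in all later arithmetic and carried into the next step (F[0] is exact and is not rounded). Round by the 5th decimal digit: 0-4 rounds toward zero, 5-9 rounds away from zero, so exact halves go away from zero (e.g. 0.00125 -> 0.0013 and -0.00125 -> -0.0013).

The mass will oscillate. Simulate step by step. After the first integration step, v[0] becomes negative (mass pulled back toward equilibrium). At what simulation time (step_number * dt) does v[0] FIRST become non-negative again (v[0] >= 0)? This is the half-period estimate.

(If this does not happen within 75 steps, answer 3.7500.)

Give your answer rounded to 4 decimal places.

Step 0: x=[9.6000] v=[0.0000]
Step 1: x=[9.5913] v=[-0.1733]
Step 2: x=[9.5740] v=[-0.3455]
Step 3: x=[9.5482] v=[-0.5154]
Step 4: x=[9.5141] v=[-0.6818]
Step 5: x=[9.4719] v=[-0.8437]
Step 6: x=[9.4219] v=[-1.0000]
Step 7: x=[9.3644] v=[-1.1496]
Step 8: x=[9.2998] v=[-1.2915]
Step 9: x=[9.2286] v=[-1.4248]
Step 10: x=[9.1512] v=[-1.5486]
Step 11: x=[9.0681] v=[-1.6621]
Step 12: x=[8.9799] v=[-1.7645]
Step 13: x=[8.8871] v=[-1.8552]
Step 14: x=[8.7904] v=[-1.9335]
Step 15: x=[8.6905] v=[-1.9989]
Step 16: x=[8.5880] v=[-2.0510]
Step 17: x=[8.4835] v=[-2.0894]
Step 18: x=[8.3778] v=[-2.1139]
Step 19: x=[8.2716] v=[-2.1243]
Step 20: x=[8.1656] v=[-2.1205]
Step 21: x=[8.0605] v=[-2.1026]
Step 22: x=[7.9570] v=[-2.0707]
Step 23: x=[7.8558] v=[-2.0250]
Step 24: x=[7.7575] v=[-1.9658]
Step 25: x=[7.6628] v=[-1.8935]
Step 26: x=[7.5724] v=[-1.8085]
Step 27: x=[7.4868] v=[-1.7115]
Step 28: x=[7.4066] v=[-1.6031]
Step 29: x=[7.3324] v=[-1.4840]
Step 30: x=[7.2647] v=[-1.3550]
Step 31: x=[7.2039] v=[-1.2170]
Step 32: x=[7.1504] v=[-1.0709]
Step 33: x=[7.1045] v=[-0.9176]
Step 34: x=[7.0666] v=[-0.7582]
Step 35: x=[7.0369] v=[-0.5937]
Step 36: x=[7.0156] v=[-0.4253]
Step 37: x=[7.0029] v=[-0.2540]
Step 38: x=[6.9988] v=[-0.0811]
Step 39: x=[7.0034] v=[0.0924]
First v>=0 after going negative at step 39, time=1.9500

Answer: 1.9500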